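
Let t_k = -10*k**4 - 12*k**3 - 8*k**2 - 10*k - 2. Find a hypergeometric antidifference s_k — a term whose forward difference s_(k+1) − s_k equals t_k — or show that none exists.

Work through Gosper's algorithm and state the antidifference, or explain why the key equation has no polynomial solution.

s_k = 2*k*(-k**4 + k**3 - 2*k + 1)

Ratio r(k) = (5*k**4 + 26*k**3 + 52*k**2 + 51*k + 21)/(5*k**4 + 6*k**3 + 4*k**2 + 5*k + 1).
Normal form (A,B,C) = (1, 1, k**4 + 6*k**3/5 + 4*k**2/5 + k + 1/5).
Solve (1)·f(k+1) − (1)·f(k) = k**4 + 6*k**3/5 + 4*k**2/5 + k + 1/5.
From deg A=0, deg B=0, deg C=4: d=5.
Solving with deg f ≤ 5: f(k) = k*(k**4 - k**3 + 2*k - 1)/5.
Get s_k = R·t_k = 2*k*(-k**4 + k**3 - 2*k + 1) with R(k) = B(k−1)f(k)/C(k) = k*(k**4 - k**3 + 2*k - 1)/(5*k**4 + 6*k**3 + 4*k**2 + 5*k + 1).
Verify: -10*k**4 - 12*k**3 - 8*k**2 - 10*k - 2 matches t_k.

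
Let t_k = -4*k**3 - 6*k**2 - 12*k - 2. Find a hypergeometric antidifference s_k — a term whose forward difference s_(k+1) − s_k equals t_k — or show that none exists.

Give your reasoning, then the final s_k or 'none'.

r(k) = (2*k**3 + 9*k**2 + 18*k + 12)/(2*k**3 + 3*k**2 + 6*k + 1) after simplifying.
Normal form (A,B,C) = (1, 1, k**3 + 3*k**2/2 + 3*k + 1/2).
Key eq: (1)·f(k+1) = (1)·f(k) + (k**3 + 3*k**2/2 + 3*k + 1/2).
Degrees (0,0,3) ⇒ d ≤ 4.
Solving with deg f ≤ 4: f(k) = k*(k**3 + 4*k - 3)/4.
Certificate R = B(k−1)f/C = k*(k**3 + 4*k - 3)/(2*(2*k**3 + 3*k**2 + 6*k + 1)) gives s_k = k*(-k**3 - 4*k + 3).
Check: Δs_k = -4*k**3 - 6*k**2 - 12*k - 2. ✓

s_k = k*(-k**3 - 4*k + 3)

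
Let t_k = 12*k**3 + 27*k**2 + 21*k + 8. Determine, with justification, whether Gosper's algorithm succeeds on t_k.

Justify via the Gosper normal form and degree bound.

Yes. s_k = k*(3*k**3 + 3*k**2 + 2).

Compute t_(k+1)/t_k: get (12*k**3 + 63*k**2 + 111*k + 68)/(12*k**3 + 27*k**2 + 21*k + 8).
Gosper form: A/B · C(k+1)/C(k) with A=1, B=1, C=k**3 + 9*k**2/4 + 7*k/4 + 2/3.
Need (1)·f(k+1) − (1)·f(k) = k**3 + 9*k**2/4 + 7*k/4 + 2/3.
From deg A=0, deg B=0, deg C=3: d=4.
Solve for f: f(k) = k*(3*k**3 + 3*k**2 + 2)/12 (degree 4 ≤ 4).
R(k) = B(k−1)·f(k)/C(k) = k*(3*k**3 + 3*k**2 + 2)/(12*k**3 + 27*k**2 + 21*k + 8); s_k = R·t_k = k*(3*k**3 + 3*k**2 + 2).
Verify: 12*k**3 + 27*k**2 + 21*k + 8 matches t_k.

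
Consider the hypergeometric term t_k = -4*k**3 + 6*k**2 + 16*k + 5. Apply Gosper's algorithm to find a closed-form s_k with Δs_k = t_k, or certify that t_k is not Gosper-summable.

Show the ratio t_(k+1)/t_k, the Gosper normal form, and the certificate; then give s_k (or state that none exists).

s_k = k*(-k**3 + 4*k**2 + 4*k - 2)

Step 1: r(k) = (4*k**3 + 6*k**2 - 16*k - 23)/(4*k**3 - 6*k**2 - 16*k - 5).
So A=1 and B=1, with C=k**3 - 3*k**2/2 - 4*k - 5/4.
Solve (1)·f(k+1) − (1)·f(k) = k**3 - 3*k**2/2 - 4*k - 5/4.
Bound: deg f ≤ 4.
A polynomial solution: f(k) = k*(k**3 - 4*k**2 - 4*k + 2)/4.
Certificate R = B(k−1)f/C = k*(k**3 - 4*k**2 - 4*k + 2)/(4*k**3 - 6*k**2 - 16*k - 5) gives s_k = k*(-k**3 + 4*k**2 + 4*k - 2).
s_(k+1) − s_k = -4*k**3 + 6*k**2 + 16*k + 5 = t_k.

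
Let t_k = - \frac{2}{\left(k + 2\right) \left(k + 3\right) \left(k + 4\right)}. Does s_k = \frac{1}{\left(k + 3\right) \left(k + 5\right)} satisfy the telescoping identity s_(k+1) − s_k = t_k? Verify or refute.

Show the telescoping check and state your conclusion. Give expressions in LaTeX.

s_(k+1) = 1/((k + 4)*(k + 6))
s_(k+1) − s_k = (-2*k - 9)/(k**4 + 18*k**3 + 119*k**2 + 342*k + 360)
(s_(k+1) − s_k) − t_k = 3*(3*k + 14)/(k**5 + 20*k**4 + 155*k**3 + 580*k**2 + 1044*k + 720)

Invalid: residual \frac{3 \left(3 k + 14\right)}{k^{5} + 20 k^{4} + 155 k^{3} + 580 k^{2} + 1044 k + 720} ≠ 0.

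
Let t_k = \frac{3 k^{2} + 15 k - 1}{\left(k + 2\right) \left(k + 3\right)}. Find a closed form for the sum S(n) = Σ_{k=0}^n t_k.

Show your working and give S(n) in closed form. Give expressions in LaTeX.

The ratio is (k + 2)*(15*k + 3*(k + 1)**2 + 14)/((k + 4)*(3*k**2 + 15*k - 1)).
Gosper form: A/B · C(k+1)/C(k) with A=k + 2, B=k + 4, C=k**2 + 5*k - 1/3.
Solve (k + 2)·f(k+1) − (k + 3)·f(k) = k**2 + 5*k - 1/3.
Degrees (1,1,2) ⇒ d ≤ 2.
Solving with deg f ≤ 2: f(k) = k*(6*k - 7)/6.
So s_k = (B(k−1)f/C)·t_k = (k*(k + 3)*(6*k - 7)/(2*(3*k**2 + 15*k - 1)))·t_k = k*(6*k - 7)/(2*(k + 2)).
Check: Δs_k = (3*k**2 + 15*k - 1)/(k**2 + 5*k + 6). ✓
Evaluate: s_(n+1) = (6*n**2 + 5*n - 1)/(2*(n + 3)); subtract s_(0) = 0 ⇒ S(n) = (6*n**2 + 5*n - 1)/(2*(n + 3)).

S(n) = \frac{6 n^{2} + 5 n - 1}{2 \left(n + 3\right)}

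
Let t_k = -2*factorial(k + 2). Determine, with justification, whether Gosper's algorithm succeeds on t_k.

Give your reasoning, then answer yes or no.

No; the degree bound rules out any f.

Step 1: r(k) = k + 3.
A = k + 3, B = 1, C = 1.
Key eq: (k + 3)·f(k+1) = (1)·f(k) + (1).
From deg A=1, deg B=0, deg C=0: d=-1.
deg f ≤ -1 is impossible — no certificate.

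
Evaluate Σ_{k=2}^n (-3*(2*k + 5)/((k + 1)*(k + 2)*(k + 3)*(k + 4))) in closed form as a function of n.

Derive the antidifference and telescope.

S(n) = (-n**2 - 6*n + 7)/(5*(n**2 + 6*n + 8))

Compute t_(k+1)/t_k: get (k + 1)*(2*k + 7)/((k + 5)*(2*k + 5)).
A = k + 1, B = k + 5, C = k + 5/2.
Need (k + 1)·f(k+1) − (k + 4)·f(k) = k + 5/2.
d = 3 from the (1,1,1) case.
Match coefficients ⇒ f(k) = k*(k + 2)*(k + 4)/6.
Certificate R = B(k−1)f/C = k*(k + 2)*(k + 4)**2/(3*(2*k + 5)) gives s_k = k*(-k - 4)/(k**2 + 4*k + 3).
Verify: 3*(-2*k - 5)/(k**4 + 10*k**3 + 35*k**2 + 50*k + 24) matches t_k.
s_(n+1) = (-n**2 - 6*n - 5)/(n**2 + 6*n + 8) and s_(2) = -4/5, so S(n) = (-n**2 - 6*n + 7)/(5*(n**2 + 6*n + 8)).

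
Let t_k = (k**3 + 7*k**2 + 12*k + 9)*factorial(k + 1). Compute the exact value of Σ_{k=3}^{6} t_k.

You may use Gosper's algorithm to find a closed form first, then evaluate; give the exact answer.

r(k) = (k**4 + 12*k**3 + 49*k**2 + 87*k + 58)/(k**3 + 7*k**2 + 12*k + 9) after simplifying.
A = k + 2, B = 1, C = k**3 + 7*k**2 + 12*k + 9.
f must satisfy (k + 2)·f(k+1) − (1)·f(k) = k**3 + 7*k**2 + 12*k + 9.
d = 2 from the (1,0,3) case.
Coefficient equations give f(k) = k**2 + 4*k - 1.
R(k) = B(k−1)·f(k)/C(k) = (k**2 + 4*k - 1)/(k**3 + 7*k**2 + 12*k + 9); s_k = R·t_k = (k**2 + 4*k - 1)*factorial(k + 1).
Verify: (k**3 + 7*k**2 + 12*k + 9)*factorial(k + 1) matches t_k.
Telescoping: Σ = s_(7) − s_(3) = 3064320 − (480) = 3063840.

Σ = 3063840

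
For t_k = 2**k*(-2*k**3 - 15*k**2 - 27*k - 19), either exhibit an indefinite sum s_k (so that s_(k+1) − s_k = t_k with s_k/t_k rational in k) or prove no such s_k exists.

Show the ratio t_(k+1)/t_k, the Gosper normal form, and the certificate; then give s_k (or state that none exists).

Compute t_(k+1)/t_k: get 2*(2*k**3 + 21*k**2 + 63*k + 63)/(2*k**3 + 15*k**2 + 27*k + 19).
Take A(k)=2, B(k)=1, C(k)=k**3 + 15*k**2/2 + 27*k/2 + 19/2.
Need (2)·f(k+1) − (1)·f(k) = k**3 + 15*k**2/2 + 27*k/2 + 19/2.
Bound: deg f ≤ 3.
A polynomial solution: f(k) = (2*k**3 + 3*k**2 + 3*k + 3)/2.
So s_k = (B(k−1)f/C)·t_k = ((2*k**3 + 3*k**2 + 3*k + 3)/(2*k**3 + 15*k**2 + 27*k + 19))·t_k = 2**k*(-2*k**3 - 3*k**2 - 3*k - 3).
s_(k+1) − s_k = 2**k*(-2*k**3 - 15*k**2 - 27*k - 19) = t_k.

s_k = 2**k*(-2*k**3 - 3*k**2 - 3*k - 3)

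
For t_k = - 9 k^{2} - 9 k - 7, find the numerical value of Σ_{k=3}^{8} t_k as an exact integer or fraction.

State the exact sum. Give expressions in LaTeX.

Σ = -2130

Compute t_(k+1)/t_k: get (9*k**2 + 27*k + 25)/(9*k**2 + 9*k + 7).
So A=1 and B=1, with C=k**2 + k + 7/9.
Key eq: (1)·f(k+1) = (1)·f(k) + (k**2 + k + 7/9).
Bound: deg f ≤ 3.
A polynomial solution: f(k) = k*(3*k**2 + 4)/9.
Certificate R = B(k−1)f/C = k*(3*k**2 + 4)/(9*k**2 + 9*k + 7) gives s_k = k*(-3*k**2 - 4).
s_(k+1) − s_k = -9*k**2 - 9*k - 7 = t_k.
Σ_(k=3)^(8) t_k = s_(9) − s_(3) = -2223 − (-93) = -2130.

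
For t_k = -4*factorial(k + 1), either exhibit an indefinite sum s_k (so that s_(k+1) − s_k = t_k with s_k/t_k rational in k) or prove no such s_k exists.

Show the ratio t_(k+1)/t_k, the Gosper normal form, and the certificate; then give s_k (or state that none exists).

not Gosper-summable; s_k does not exist

r(k) = k + 2 after simplifying.
Normal form (A,B,C) = (k + 2, 1, 1).
Need (k + 2)·f(k+1) − (1)·f(k) = 1.
Degrees (1,0,0) ⇒ d ≤ -1.
d = -1 < 0 ⇒ no nonzero polynomial f; not summable.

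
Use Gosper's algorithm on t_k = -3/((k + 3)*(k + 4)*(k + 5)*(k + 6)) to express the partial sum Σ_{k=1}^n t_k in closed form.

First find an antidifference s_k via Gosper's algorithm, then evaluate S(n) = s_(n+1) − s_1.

S(n) = n*(-n**2 - 15*n - 74)/(120*(n**3 + 15*n**2 + 74*n + 120))

Step 1: r(k) = (k + 3)/(k + 7).
Take A(k)=k + 3, B(k)=k + 7, C(k)=1.
Solve (k + 3)·f(k+1) − (k + 6)·f(k) = 1.
From deg A=1, deg B=1, deg C=0: d=3.
Coefficient equations give f(k) = k*(k**2 + 12*k + 47)/180.
Then R = B(k−1)f/C = k*(k + 6)*(k**2 + 12*k + 47)/180, so s_k = R(k)·t_k = k*(-k**2 - 12*k - 47)/(60*(k + 3)*(k + 4)*(k + 5)).
Verify: -3/(k**4 + 18*k**3 + 119*k**2 + 342*k + 360) matches t_k.
Σ_(k=1)^n t_k = s_(n+1) − s_(1) = ((-n**3 - 15*n**2 - 74*n - 60)/(60*(n**3 + 15*n**2 + 74*n + 120))) − (-1/120), i.e. n*(-n**2 - 15*n - 74)/(120*(n**3 + 15*n**2 + 74*n + 120)).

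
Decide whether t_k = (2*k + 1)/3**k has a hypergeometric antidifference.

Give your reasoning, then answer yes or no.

Ratio r(k) = (2*k + 3)/(3*(2*k + 1)).
A = 1/3, B = 1, C = k + 1/2.
Need (1/3)·f(k+1) − (1)·f(k) = k + 1/2.
d = 1 from the (0,0,1) case.
Coefficient equations give f(k) = -3*(k + 1)/2.
R(k) = B(k−1)·f(k)/C(k) = -3*(k + 1)/(2*k + 1); s_k = R·t_k = 3**(1 - k)*(-k - 1).
Δs = (2*k + 1)/3**k, as required.

Yes. s_k = 3**(1 - k)*(-k - 1).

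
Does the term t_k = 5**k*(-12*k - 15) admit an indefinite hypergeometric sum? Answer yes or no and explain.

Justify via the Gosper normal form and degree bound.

Yes. s_k = -3*5**k*k.

The ratio is 5*(4*k + 9)/(4*k + 5).
Gosper form: A/B · C(k+1)/C(k) with A=5, B=1, C=k + 5/4.
Need (5)·f(k+1) − (1)·f(k) = k + 5/4.
deg f ≤ 1 (via 0,0,1).
Match coefficients ⇒ f(k) = k/4.
R(k) = B(k−1)·f(k)/C(k) = k/(4*k + 5); s_k = R·t_k = -3*5**k*k.
Δs = 5**k*(-12*k - 15), as required.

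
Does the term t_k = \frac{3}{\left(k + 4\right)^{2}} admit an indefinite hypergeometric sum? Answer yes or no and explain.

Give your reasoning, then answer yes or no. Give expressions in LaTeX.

No; the coefficient equations for f are inconsistent.

Compute t_(k+1)/t_k: get (k + 4)**2/(k + 5)**2.
Take A(k)=k**2 + 8*k + 16, B(k)=k**2 + 10*k + 25, C(k)=1.
Need (k**2 + 8*k + 16)·f(k+1) − (k**2 + 8*k + 16)·f(k) = 1.
Degrees (2,2,0) ⇒ d ≤ 0.
Generic f = c0 gives residual -1; -1 = 0 cannot hold, so t_k is not Gosper-summable.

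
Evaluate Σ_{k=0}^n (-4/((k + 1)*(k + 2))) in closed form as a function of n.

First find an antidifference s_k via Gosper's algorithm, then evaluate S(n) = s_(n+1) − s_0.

S(n) = 4*(-n - 1)/(n + 2)

Compute t_(k+1)/t_k: get (k + 1)/(k + 3).
So A=k + 1 and B=k + 3, with C=1.
Need (k + 1)·f(k+1) − (k + 2)·f(k) = 1.
deg f ≤ 1 (via 1,1,0).
Match coefficients ⇒ f(k) = k.
Get s_k = R·t_k = -4*k/(k + 1) with R(k) = B(k−1)f(k)/C(k) = k*(k + 2).
Δs = -4/(k**2 + 3*k + 2), as required.
Evaluate: s_(n+1) = 4*(-n - 1)/(n + 2); subtract s_(0) = 0 ⇒ S(n) = 4*(-n - 1)/(n + 2).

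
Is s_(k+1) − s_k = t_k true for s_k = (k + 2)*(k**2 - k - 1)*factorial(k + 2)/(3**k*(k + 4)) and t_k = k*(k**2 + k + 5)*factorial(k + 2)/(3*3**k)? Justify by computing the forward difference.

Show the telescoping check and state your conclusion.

s_(k+1) = (k + 3)*(k**2 + k - 1)*factorial(k + 3)/(3*3**k*(k + 5))
s_(k+1) − s_k = (k**5 + 8*k**4 + 24*k**3 + 53*k**2 + 54*k - 6)*factorial(k + 2)/(3*3**k*(k + 4)*(k + 5))
(s_(k+1) − s_k) − t_k = -2*(k**4 + 5*k**3 + 6*k**2 + 23*k + 3)*factorial(k + 2)/(3*3**k*(k + 4)*(k + 5))

Invalid: residual -2*(k**4 + 5*k**3 + 6*k**2 + 23*k + 3)*factorial(k + 2)/(3*3**k*(k + 4)*(k + 5)) ≠ 0.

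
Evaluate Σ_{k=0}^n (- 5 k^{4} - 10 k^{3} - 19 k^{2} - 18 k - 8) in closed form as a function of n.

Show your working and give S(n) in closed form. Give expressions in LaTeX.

Step 1: r(k) = (5*k**4 + 30*k**3 + 79*k**2 + 106*k + 60)/(5*k**4 + 10*k**3 + 19*k**2 + 18*k + 8).
Normal form (A,B,C) = (1, 1, k**4 + 2*k**3 + 19*k**2/5 + 18*k/5 + 8/5).
f must satisfy (1)·f(k+1) − (1)·f(k) = k**4 + 2*k**3 + 19*k**2/5 + 18*k/5 + 8/5.
Degrees (0,0,4) ⇒ d ≤ 5.
Match coefficients ⇒ f(k) = k*(k**4 + 3*k**2 + 2*k + 2)/5.
Get s_k = R·t_k = k*(-k**4 - 3*k**2 - 2*k - 2) with R(k) = B(k−1)f(k)/C(k) = k*(k**4 + 3*k**2 + 2*k + 2)/(5*k**4 + 10*k**3 + 19*k**2 + 18*k + 8).
Verify: -5*k**4 - 10*k**3 - 19*k**2 - 18*k - 8 matches t_k.
s_(n+1) = -n**5 - 5*n**4 - 13*n**3 - 21*n**2 - 20*n - 8 and s_(0) = 0, so S(n) = -n**5 - 5*n**4 - 13*n**3 - 21*n**2 - 20*n - 8.

S(n) = - n^{5} - 5 n^{4} - 13 n^{3} - 21 n^{2} - 20 n - 8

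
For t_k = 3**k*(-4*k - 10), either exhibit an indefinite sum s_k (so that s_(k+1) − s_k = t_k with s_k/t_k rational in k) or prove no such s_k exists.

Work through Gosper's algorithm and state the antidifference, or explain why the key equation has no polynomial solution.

Ratio r(k) = 3*(2*k + 7)/(2*k + 5).
Normal form (A,B,C) = (3, 1, k + 5/2).
Need (3)·f(k+1) − (1)·f(k) = k + 5/2.
Degrees (0,0,1) ⇒ d ≤ 1.
Solving with deg f ≤ 1: f(k) = (k + 1)/2.
Get s_k = R·t_k = -2*3**k*(k + 1) with R(k) = B(k−1)f(k)/C(k) = (k + 1)/(2*k + 5).
Verify: 3**k*(-4*k - 10) matches t_k.

s_k = -2*3**k*(k + 1)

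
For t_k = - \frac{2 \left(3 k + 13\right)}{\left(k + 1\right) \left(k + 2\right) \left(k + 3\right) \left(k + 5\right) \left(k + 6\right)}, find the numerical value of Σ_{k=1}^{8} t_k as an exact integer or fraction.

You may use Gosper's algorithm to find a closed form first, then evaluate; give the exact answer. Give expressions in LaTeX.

Σ = -188/3465

Step 1: r(k) = (k + 1)*(k + 5)*(3*k + 16)/((k + 4)*(k + 7)*(3*k + 13)).
Gosper form: A/B · C(k+1)/C(k) with A=k + 1, B=k + 7, C=k**2 + 25*k/3 + 52/3.
Solve (k + 1)·f(k+1) − (k + 6)·f(k) = k**2 + 25*k/3 + 52/3.
From deg A=1, deg B=1, deg C=2: d=5.
Solve for f: f(k) = k*(k + 3)*(k + 4)*(k**2 + 8*k + 17)/30 (degree 5 ≤ 5).
R(k) = B(k−1)·f(k)/C(k) = k*(k + 3)*(k + 6)*(k**2 + 8*k + 17)/(10*(3*k + 13)); s_k = R·t_k = k*(-k**2 - 8*k - 17)/(5*(k**3 + 8*k**2 + 17*k + 10)).
Verify: 2*(-3*k - 13)/(k**5 + 17*k**4 + 107*k**3 + 307*k**2 + 396*k + 180) matches t_k.
Evaluate s at k=9 and k=1: -153/770 and -13/90; difference -188/3465.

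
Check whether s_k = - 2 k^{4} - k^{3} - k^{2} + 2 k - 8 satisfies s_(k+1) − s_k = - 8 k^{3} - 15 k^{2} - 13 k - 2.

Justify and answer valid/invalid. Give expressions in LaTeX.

s_(k+1) = 2*k - 2*(k + 1)**4 - (k + 1)**3 - (k + 1)**2 - 6
s_(k+1) − s_k = -8*k**3 - 15*k**2 - 13*k - 2
(s_(k+1) − s_k) − t_k = 0

valid; difference matches t_k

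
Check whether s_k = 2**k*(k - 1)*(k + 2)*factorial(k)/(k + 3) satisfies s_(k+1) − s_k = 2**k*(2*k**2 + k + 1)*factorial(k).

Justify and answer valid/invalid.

s_(k+1) = 2**(k + 1)*k*(k + 3)*factorial(k + 1)/(k + 4)
s_(k+1) − s_k = 2**k*(2*k**4 + 13*k**3 + 25*k**2 + 16*k + 8)*factorial(k)/((k + 3)*(k + 4))
(s_(k+1) − s_k) − t_k = -2**k*(2*k**3 + 7*k**2 + 3*k + 4)*factorial(k)/((k + 3)*(k + 4))

Invalid: residual -2**k*(2*k**3 + 7*k**2 + 3*k + 4)*factorial(k)/((k + 3)*(k + 4)) ≠ 0.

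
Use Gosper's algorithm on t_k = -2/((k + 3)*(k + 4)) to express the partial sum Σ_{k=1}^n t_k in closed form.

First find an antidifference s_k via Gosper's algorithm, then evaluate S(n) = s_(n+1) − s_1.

S(n) = -n/(2*n + 8)

t_(k+1)/t_k = (k + 3)/(k + 5).
Factor: A=k + 3; B=k + 5; C=1.
f must satisfy (k + 3)·f(k+1) − (k + 4)·f(k) = 1.
d = 1 from the (1,1,0) case.
Solve for f: f(k) = k/3 (degree 1 ≤ 1).
R(k) = B(k−1)·f(k)/C(k) = k*(k + 4)/3; s_k = R·t_k = -2*k/(3*k + 9).
Check: Δs_k = -2/(k**2 + 7*k + 12). ✓
Telescope: S(n) = s_(n+1) − s_(1) = 2*(-n - 1)/(3*(n + 4)) − (-1/6) = -n/(2*n + 8).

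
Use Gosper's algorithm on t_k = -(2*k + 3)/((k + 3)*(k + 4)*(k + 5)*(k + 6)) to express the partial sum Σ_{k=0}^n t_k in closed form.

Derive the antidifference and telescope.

S(n) = (-n**3 - 15*n**2 - 44*n - 30)/(30*(n**3 + 15*n**2 + 74*n + 120))

Ratio r(k) = (k + 3)*(2*k + 5)/((k + 7)*(2*k + 3)).
Factor: A=k + 3; B=k + 7; C=k + 3/2.
Set up (k + 3)·f(k+1) − (k + 6)·f(k) − (k + 3/2) = 0.
d = 3 from the (1,1,1) case.
Solve for f: f(k) = k*(k**2 + 12*k + 17)/60 (degree 3 ≤ 3).
Certificate R = B(k−1)f/C = k*(k + 6)*(k**2 + 12*k + 17)/(30*(2*k + 3)) gives s_k = k*(-k**2 - 12*k - 17)/(30*(k + 3)*(k + 4)*(k + 5)).
Verify: (-2*k - 3)/(k**4 + 18*k**3 + 119*k**2 + 342*k + 360) matches t_k.
Σ_(k=0)^n t_k = s_(n+1) − s_(0) = ((-n**3 - 15*n**2 - 44*n - 30)/(30*(n**3 + 15*n**2 + 74*n + 120))) − (0), i.e. (-n**3 - 15*n**2 - 44*n - 30)/(30*(n**3 + 15*n**2 + 74*n + 120)).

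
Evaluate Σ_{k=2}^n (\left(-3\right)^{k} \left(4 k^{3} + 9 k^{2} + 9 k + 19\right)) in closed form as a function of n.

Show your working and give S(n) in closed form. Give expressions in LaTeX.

t_(k+1)/t_k = 3*(-4*k**3 - 21*k**2 - 39*k - 41)/(4*k**3 + 9*k**2 + 9*k + 19).
Normal form (A,B,C) = (-3, 1, k**3 + 9*k**2/4 + 9*k/4 + 19/4).
f must satisfy (-3)·f(k+1) − (1)·f(k) = k**3 + 9*k**2/4 + 9*k/4 + 19/4.
d = 3 from the (0,0,3) case.
A polynomial solution: f(k) = -(k**3 + 4)/4.
Get s_k = R·t_k = (-3)**k*(-k**3 - 4) with R(k) = B(k−1)f(k)/C(k) = -(k**3 + 4)/(4*k**3 + 9*k**2 + 9*k + 19).
Check: Δs_k = (-3)**k*(k**3 + 3*(k + 1)**3 + 16). ✓
Evaluate: s_(n+1) = 3*(-3)**n*(n**3 + 3*n**2 + 3*n + 5); subtract s_(2) = -108 ⇒ S(n) = 3*(-3)**n*n**3 + 9*(-3)**n*n**2 + 9*(-3)**n*n + 15*(-3)**n + 108.

S(n) = 3 \left(-3\right)^{n} n^{3} + 9 \left(-3\right)^{n} n^{2} + 9 \left(-3\right)^{n} n + 15 \left(-3\right)^{n} + 108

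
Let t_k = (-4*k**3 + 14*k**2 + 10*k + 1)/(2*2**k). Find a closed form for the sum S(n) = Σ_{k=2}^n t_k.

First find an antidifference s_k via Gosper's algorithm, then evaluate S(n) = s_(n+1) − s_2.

S(n) = 2**(-n - 2)*(-19*2**n + 8*n**3 + 20*n**2 + 12*n - 2)

t_(k+1)/t_k = (4*k**3 - 2*k**2 - 26*k - 21)/(2*(4*k**3 - 14*k**2 - 10*k - 1)).
Gosper form: A/B · C(k+1)/C(k) with A=1/2, B=1, C=k**3 - 7*k**2/2 - 5*k/2 - 1/4.
Solve (1/2)·f(k+1) − (1)·f(k) = k**3 - 7*k**2/2 - 5*k/2 - 1/4.
From deg A=0, deg B=0, deg C=3: d=3.
Solve for f: f(k) = -(4*k**3 - 2*k**2 - 2*k - 1)/2 (degree 3 ≤ 3).
So s_k = (B(k−1)f/C)·t_k = (-2*(4*k**3 - 2*k**2 - 2*k - 1)/((2*k + 1)*(2*k**2 - 8*k - 1)))·t_k = (4*k**3 - 2*k**2 - 2*k - 1)/2**k.
Verify: (-4*k**3 + 14*k**2 + 10*k + 1)/(2*2**k) matches t_k.
Telescope: S(n) = s_(n+1) − s_(2) = 2**(-n - 1)*(4*n**3 + 10*n**2 + 6*n - 1) − (19/4) = 2**(-n - 2)*(-19*2**n + 8*n**3 + 20*n**2 + 12*n - 2).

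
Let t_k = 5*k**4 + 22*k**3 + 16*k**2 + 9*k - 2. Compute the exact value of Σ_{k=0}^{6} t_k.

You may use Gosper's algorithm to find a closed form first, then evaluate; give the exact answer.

Σ = 22708

t_(k+1)/t_k = (5*k**4 + 42*k**3 + 112*k**2 + 127*k + 50)/(5*k**4 + 22*k**3 + 16*k**2 + 9*k - 2).
Factor: A=1; B=1; C=k**4 + 22*k**3/5 + 16*k**2/5 + 9*k/5 - 2/5.
Set up (1)·f(k+1) − (1)·f(k) − (k**4 + 22*k**3/5 + 16*k**2/5 + 9*k/5 - 2/5) = 0.
Degrees (0,0,4) ⇒ d ≤ 5.
Coefficient equations give f(k) = k*(k**4 + 3*k**3 - 4*k**2 + 2*k - 4)/5.
R(k) = B(k−1)·f(k)/C(k) = k*(k**4 + 3*k**3 - 4*k**2 + 2*k - 4)/(5*k**4 + 22*k**3 + 16*k**2 + 9*k - 2); s_k = R·t_k = k*(k**4 + 3*k**3 - 4*k**2 + 2*k - 4).
Δs = 5*k**4 + 22*k**3 + 16*k**2 + 9*k - 2, as required.
Σ_(k=0)^(6) t_k = s_(7) − s_(0) = 22708 − (0) = 22708.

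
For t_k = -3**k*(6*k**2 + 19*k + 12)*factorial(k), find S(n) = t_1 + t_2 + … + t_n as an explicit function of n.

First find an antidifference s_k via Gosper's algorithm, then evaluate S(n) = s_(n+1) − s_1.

S(n) = -6*3**n*n**2*factorial(n) - 21*3**n*n*factorial(n) - 15*3**n*factorial(n) + 15

Ratio r(k) = 3*(6*k**3 + 37*k**2 + 68*k + 37)/(6*k**2 + 19*k + 12).
Factor: A=3*k + 3; B=1; C=k**2 + 19*k/6 + 2.
Solve (3*k + 3)·f(k+1) − (1)·f(k) = k**2 + 19*k/6 + 2.
Bound: deg f ≤ 1.
Match coefficients ⇒ f(k) = (2*k + 3)/6.
R(k) = B(k−1)·f(k)/C(k) = (2*k + 3)/(6*k**2 + 19*k + 12); s_k = R·t_k = -3**k*(2*k + 3)*factorial(k).
Δs = -3**k*(6*k**2 + 19*k + 12)*factorial(k), as required.
Σ_(k=1)^n t_k = s_(n+1) − s_(1) = (-3**(n + 1)*(2*n + 5)*factorial(n + 1)) − (-15), i.e. -6*3**n*n**2*factorial(n) - 21*3**n*n*factorial(n) - 15*3**n*factorial(n) + 15.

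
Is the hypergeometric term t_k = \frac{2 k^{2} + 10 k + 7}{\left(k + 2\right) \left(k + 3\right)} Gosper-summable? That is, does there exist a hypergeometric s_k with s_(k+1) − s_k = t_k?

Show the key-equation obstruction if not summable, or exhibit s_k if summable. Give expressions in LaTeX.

Compute t_(k+1)/t_k: get (k + 2)*(10*k + 2*(k + 1)**2 + 17)/((k + 4)*(2*k**2 + 10*k + 7)).
Factor: A=k + 2; B=k + 4; C=k**2 + 5*k + 7/2.
Set up (k + 2)·f(k+1) − (k + 3)·f(k) − (k**2 + 5*k + 7/2) = 0.
Degrees (1,1,2) ⇒ d ≤ 2.
Coefficient equations give f(k) = k*(4*k + 3)/4.
Certificate R = B(k−1)f/C = k*(k + 3)*(4*k + 3)/(2*(2*k**2 + 10*k + 7)) gives s_k = k*(4*k + 3)/(2*(k + 2)).
Δs = (2*k**2 + 10*k + 7)/(k**2 + 5*k + 6), as required.

Yes. s_k = \frac{k \left(4 k + 3\right)}{2 \left(k + 2\right)}.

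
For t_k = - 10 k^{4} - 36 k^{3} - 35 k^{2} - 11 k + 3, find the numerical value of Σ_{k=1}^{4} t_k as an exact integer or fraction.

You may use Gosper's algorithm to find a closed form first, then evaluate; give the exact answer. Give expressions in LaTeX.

The ratio is (10*k**4 + 76*k**3 + 203*k**2 + 229*k + 89)/(10*k**4 + 36*k**3 + 35*k**2 + 11*k - 3).
Gosper form: A/B · C(k+1)/C(k) with A=1, B=1, C=k**4 + 18*k**3/5 + 7*k**2/2 + 11*k/10 - 3/10.
Set up (1)·f(k+1) − (1)·f(k) − (k**4 + 18*k**3/5 + 7*k**2/2 + 11*k/10 - 3/10) = 0.
From deg A=0, deg B=0, deg C=4: d=5.
Solve for f: f(k) = k*(2*k**4 + 4*k**3 - 3*k**2 - 3*k - 3)/10 (degree 5 ≤ 5).
R(k) = B(k−1)·f(k)/C(k) = k*(2*k**4 + 4*k**3 - 3*k**2 - 3*k - 3)/(10*k**4 + 36*k**3 + 35*k**2 + 11*k - 3); s_k = R·t_k = k*(-2*k**4 - 4*k**3 + 3*k**2 + 3*k + 3).
Verify: -10*k**4 - 36*k**3 - 35*k**2 - 11*k + 3 matches t_k.
Σ_(k=1)^(4) t_k = s_(5) − s_(1) = -8285 − (3) = -8288.

Σ = -8288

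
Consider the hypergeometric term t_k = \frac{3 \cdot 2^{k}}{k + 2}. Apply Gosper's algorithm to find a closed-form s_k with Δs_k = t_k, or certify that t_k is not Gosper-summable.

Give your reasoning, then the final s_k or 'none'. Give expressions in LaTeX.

none (Gosper's algorithm certifies no s_k)

r(k) = 2*(k + 2)/(k + 3) after simplifying.
Take A(k)=2*k + 4, B(k)=k + 3, C(k)=1.
Solve (2*k + 4)·f(k+1) − (k + 2)·f(k) = 1.
From deg A=1, deg B=1, deg C=0: d=-1.
Bound -1 < 0, so the key equation has no polynomial solution.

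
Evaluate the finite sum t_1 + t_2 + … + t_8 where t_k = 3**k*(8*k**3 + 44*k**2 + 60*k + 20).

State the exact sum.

The ratio is 3*(2*k**3 + 17*k**2 + 43*k + 33)/(2*k**3 + 11*k**2 + 15*k + 5).
So A=3 and B=1, with C=k**3 + 11*k**2/2 + 15*k/2 + 5/2.
Set up (3)·f(k+1) − (1)·f(k) − (k**3 + 11*k**2/2 + 15*k/2 + 5/2) = 0.
Bound: deg f ≤ 3.
Solve for f: f(k) = (2*k**3 + 2*k**2 - 1)/4 (degree 3 ≤ 3).
Get s_k = R·t_k = 3**k*(4*k**3 + 4*k**2 - 2) with R(k) = B(k−1)f(k)/C(k) = (2*k**3 + 2*k**2 - 1)/(2*(2*k + 1)*(k**2 + 5*k + 5)).
Check: Δs_k = 3**k*(8*k**3 + 44*k**2 + 60*k + 20). ✓
Sum = s_(9) − s_(1); s_(9) = 63733554, s_(1) = 18 ⇒ 63733536.

Σ = 63733536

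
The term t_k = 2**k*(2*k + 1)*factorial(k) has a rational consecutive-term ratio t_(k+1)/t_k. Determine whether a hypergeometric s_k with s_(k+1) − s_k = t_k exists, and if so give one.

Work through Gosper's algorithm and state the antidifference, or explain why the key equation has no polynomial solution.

s_k = 2**k*factorial(k)

r(k) = 2*(k + 1)*(2*k + 3)/(2*k + 1) after simplifying.
So A=2*k + 2 and B=1, with C=k + 1/2.
Solve (2*k + 2)·f(k+1) − (1)·f(k) = k + 1/2.
d = 0 from the (1,0,1) case.
Solve for f: f(k) = 1/2 (degree 0 ≤ 0).
So s_k = (B(k−1)f/C)·t_k = (1/(2*k + 1))·t_k = 2**k*factorial(k).
s_(k+1) − s_k = 2**k*(2*k + 1)*factorial(k) = t_k.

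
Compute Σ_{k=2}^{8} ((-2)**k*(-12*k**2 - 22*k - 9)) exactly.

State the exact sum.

t_(k+1)/t_k = 2*(-12*k**2 - 46*k - 43)/(12*k**2 + 22*k + 9).
So A=-2 and B=1, with C=k**2 + 11*k/6 + 3/4.
Set up (-2)·f(k+1) − (1)·f(k) − (k**2 + 11*k/6 + 3/4) = 0.
Degrees (0,0,2) ⇒ d ≤ 2.
Match coefficients ⇒ f(k) = -(4*k**2 + 2*k - 1)/12.
Then R = B(k−1)f/C = -(4*k**2 + 2*k - 1)/(12*k**2 + 22*k + 9), so s_k = R(k)·t_k = (-2)**k*(4*k**2 + 2*k - 1).
s_(k+1) − s_k = (-2)**k*(-12*k**2 - 22*k - 9) = t_k.
Evaluate s at k=9 and k=2: -174592 and 76; difference -174668.

Σ = -174668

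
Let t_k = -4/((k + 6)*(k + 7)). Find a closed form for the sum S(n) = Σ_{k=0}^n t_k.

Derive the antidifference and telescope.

S(n) = 2*(-n - 1)/(3*(n + 7))

t_(k+1)/t_k = (k + 6)/(k + 8).
Gosper form: A/B · C(k+1)/C(k) with A=k + 6, B=k + 8, C=1.
Need (k + 6)·f(k+1) − (k + 7)·f(k) = 1.
From deg A=1, deg B=1, deg C=0: d=1.
Solving with deg f ≤ 1: f(k) = k/6.
Get s_k = R·t_k = -2*k/(3*k + 18) with R(k) = B(k−1)f(k)/C(k) = k*(k + 7)/6.
Check: Δs_k = -4/(k**2 + 13*k + 42). ✓
Σ_(k=0)^n t_k = s_(n+1) − s_(0) = (2*(-n - 1)/(3*(n + 7))) − (0), i.e. 2*(-n - 1)/(3*(n + 7)).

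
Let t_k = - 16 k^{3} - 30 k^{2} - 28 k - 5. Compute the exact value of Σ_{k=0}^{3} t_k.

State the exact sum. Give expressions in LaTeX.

Step 1: r(k) = (16*k**3 + 78*k**2 + 136*k + 79)/(16*k**3 + 30*k**2 + 28*k + 5).
Normal form (A,B,C) = (1, 1, k**3 + 15*k**2/8 + 7*k/4 + 5/16).
Need (1)·f(k+1) − (1)·f(k) = k**3 + 15*k**2/8 + 7*k/4 + 5/16.
From deg A=0, deg B=0, deg C=3: d=4.
Solve for f: f(k) = k*(4*k**3 + 2*k**2 + 3*k - 4)/16 (degree 4 ≤ 4).
R(k) = B(k−1)·f(k)/C(k) = k*(4*k**3 + 2*k**2 + 3*k - 4)/(16*k**3 + 30*k**2 + 28*k + 5); s_k = R·t_k = k*(-4*k**3 - 2*k**2 - 3*k + 4).
s_(k+1) − s_k = -16*k**3 - 30*k**2 - 28*k - 5 = t_k.
Σ_(k=0)^(3) t_k = s_(4) − s_(0) = -1184 − (0) = -1184.

Σ = -1184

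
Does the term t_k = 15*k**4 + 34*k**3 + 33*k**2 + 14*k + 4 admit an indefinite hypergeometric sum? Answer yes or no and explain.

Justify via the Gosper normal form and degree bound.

Compute t_(k+1)/t_k: get (15*k**4 + 94*k**3 + 225*k**2 + 242*k + 100)/(15*k**4 + 34*k**3 + 33*k**2 + 14*k + 4).
A = 1, B = 1, C = k**4 + 34*k**3/15 + 11*k**2/5 + 14*k/15 + 4/15.
Need (1)·f(k+1) − (1)·f(k) = k**4 + 34*k**3/15 + 11*k**2/5 + 14*k/15 + 4/15.
deg f ≤ 5 (via 0,0,4).
Match coefficients ⇒ f(k) = k*(3*k**4 + k**3 - k**2 - k + 2)/15.
R(k) = B(k−1)·f(k)/C(k) = k*(3*k**4 + k**3 - k**2 - k + 2)/(15*k**4 + 34*k**3 + 33*k**2 + 14*k + 4); s_k = R·t_k = k*(3*k**4 + k**3 - k**2 - k + 2).
Verify: 15*k**4 + 34*k**3 + 33*k**2 + 14*k + 4 matches t_k.

Yes. s_k = k*(3*k**4 + k**3 - k**2 - k + 2).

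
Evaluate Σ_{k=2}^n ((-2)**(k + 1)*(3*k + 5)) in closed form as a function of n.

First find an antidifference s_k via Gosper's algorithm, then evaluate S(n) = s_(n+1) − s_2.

S(n) = -4*(-2)**n*n + 4*(-2)**(n + 1) - 24

Ratio r(k) = 2*(-3*k - 8)/(3*k + 5).
Factor: A=-2; B=1; C=k + 5/3.
Solve (-2)·f(k+1) − (1)·f(k) = k + 5/3.
deg f ≤ 1 (via 0,0,1).
Solve for f: f(k) = -(k + 1)/3 (degree 1 ≤ 1).
So s_k = (B(k−1)f/C)·t_k = (-(k + 1)/(3*k + 5))·t_k = 2*(-2)**k*(k + 1).
Verify: (-2)**(k + 1)*(3*k + 5) matches t_k.
Σ_(k=2)^n t_k = s_(n+1) − s_(2) = ((-2)**(n + 2)*(-n - 2)) − (24), i.e. -4*(-2)**n*n + 4*(-2)**(n + 1) - 24.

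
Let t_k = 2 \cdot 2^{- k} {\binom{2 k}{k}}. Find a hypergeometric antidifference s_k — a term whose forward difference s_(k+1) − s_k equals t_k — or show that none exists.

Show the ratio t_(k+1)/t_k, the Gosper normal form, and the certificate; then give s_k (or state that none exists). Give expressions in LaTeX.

Ratio r(k) = (2*k + 1)/(k + 1).
A = 2*k + 1, B = k + 1, C = 1.
Set up (2*k + 1)·f(k+1) − (k)·f(k) − (1) = 0.
Bound: deg f ≤ -1.
deg f ≤ -1 is impossible — no certificate.

none (Gosper's algorithm certifies no s_k)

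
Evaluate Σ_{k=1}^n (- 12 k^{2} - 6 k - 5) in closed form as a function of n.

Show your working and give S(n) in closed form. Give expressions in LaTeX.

S(n) = n \left(- 4 n^{2} - 9 n - 10\right)

t_(k+1)/t_k = (12*k**2 + 30*k + 23)/(12*k**2 + 6*k + 5).
Take A(k)=1, B(k)=1, C(k)=k**2 + k/2 + 5/12.
f must satisfy (1)·f(k+1) − (1)·f(k) = k**2 + k/2 + 5/12.
Bound: deg f ≤ 3.
Solve for f: f(k) = k*(4*k**2 - 3*k + 4)/12 (degree 3 ≤ 3).
Certificate R = B(k−1)f/C = k*(4*k**2 - 3*k + 4)/(12*k**2 + 6*k + 5) gives s_k = k*(-4*k**2 + 3*k - 4).
s_(k+1) − s_k = -12*k**2 - 6*k - 5 = t_k.
Σ_(k=1)^n t_k = s_(n+1) − s_(1) = (-4*n**3 - 9*n**2 - 10*n - 5) − (-5), i.e. n*(-4*n**2 - 9*n - 10).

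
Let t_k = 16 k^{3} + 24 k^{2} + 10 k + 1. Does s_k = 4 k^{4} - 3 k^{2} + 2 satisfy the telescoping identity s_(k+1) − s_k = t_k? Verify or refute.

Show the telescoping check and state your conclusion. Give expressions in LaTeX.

s_(k+1) = 4*(k + 1)**4 - 3*(k + 1)**2 + 2
s_(k+1) − s_k = 16*k**3 + 24*k**2 + 10*k + 1
(s_(k+1) − s_k) − t_k = 0

valid (s_(k+1) − s_k reduces to t_k)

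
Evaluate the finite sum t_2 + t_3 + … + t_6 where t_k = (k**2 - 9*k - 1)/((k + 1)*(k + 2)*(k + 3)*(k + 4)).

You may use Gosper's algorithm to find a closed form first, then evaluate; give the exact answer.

Σ = -7/80

Compute t_(k+1)/t_k: get (k + 1)*(9*k - (k + 1)**2 + 10)/((k + 5)*(-k**2 + 9*k + 1)).
Normal form (A,B,C) = (k + 1, k + 5, k**2 - 9*k - 1).
Set up (k + 1)·f(k+1) − (k + 4)·f(k) − (k**2 - 9*k - 1) = 0.
From deg A=1, deg B=1, deg C=2: d=3.
Solving with deg f ≤ 3: f(k) = -k*(k**2 + 12*k - 7)/6.
So s_k = (B(k−1)f/C)·t_k = (-k*(k + 4)*(k**2 + 12*k - 7)/(6*(k**2 - 9*k - 1)))·t_k = k*(-k**2 - 12*k + 7)/(6*(k + 1)*(k + 2)*(k + 3)).
Δs = (k**2 - 9*k - 1)/(k**4 + 10*k**3 + 35*k**2 + 50*k + 24), as required.
Telescoping: Σ = s_(7) − s_(2) = -49/240 − (-7/60) = -7/80.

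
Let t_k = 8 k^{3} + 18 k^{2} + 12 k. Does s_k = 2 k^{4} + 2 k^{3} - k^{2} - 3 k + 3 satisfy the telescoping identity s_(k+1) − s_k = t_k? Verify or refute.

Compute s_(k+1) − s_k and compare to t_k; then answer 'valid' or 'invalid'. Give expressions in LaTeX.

s_(k+1) = 2*k**4 + 10*k**3 + 17*k**2 + 9*k + 3
s_(k+1) − s_k = 2*k*(4*k**2 + 9*k + 6)
(s_(k+1) − s_k) − t_k = 0

valid (s_(k+1) − s_k reduces to t_k)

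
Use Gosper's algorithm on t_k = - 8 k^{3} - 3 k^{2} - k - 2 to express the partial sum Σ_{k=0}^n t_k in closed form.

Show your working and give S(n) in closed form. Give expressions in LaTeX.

S(n) = - 2 n^{4} - 5 n^{3} - 4 n^{2} - 3 n - 2

Compute t_(k+1)/t_k: get (8*k**3 + 27*k**2 + 31*k + 14)/(8*k**3 + 3*k**2 + k + 2).
Gosper form: A/B · C(k+1)/C(k) with A=1, B=1, C=k**3 + 3*k**2/8 + k/8 + 1/4.
Set up (1)·f(k+1) − (1)·f(k) − (k**3 + 3*k**2/8 + k/8 + 1/4) = 0.
d = 4 from the (0,0,3) case.
Solving with deg f ≤ 4: f(k) = k*(2*k**3 - 3*k**2 + k + 2)/8.
Certificate R = B(k−1)f/C = k*(2*k**3 - 3*k**2 + k + 2)/(8*k**3 + 3*k**2 + k + 2) gives s_k = k*(-2*k**3 + 3*k**2 - k - 2).
s_(k+1) − s_k = -8*k**3 - 3*k**2 - k - 2 = t_k.
Telescope: S(n) = s_(n+1) − s_(0) = -2*n**4 - 5*n**3 - 4*n**2 - 3*n - 2 − (0) = -2*n**4 - 5*n**3 - 4*n**2 - 3*n - 2.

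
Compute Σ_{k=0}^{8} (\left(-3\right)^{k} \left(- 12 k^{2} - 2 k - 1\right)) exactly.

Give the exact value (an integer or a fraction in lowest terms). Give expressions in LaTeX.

t_(k+1)/t_k = 3*(-12*k**2 - 26*k - 15)/(12*k**2 + 2*k + 1).
Take A(k)=-3, B(k)=1, C(k)=k**2 + k/6 + 1/12.
f must satisfy (-3)·f(k+1) − (1)·f(k) = k**2 + k/6 + 1/12.
d = 2 from the (0,0,2) case.
Coefficient equations give f(k) = -(k - 1)*(3*k - 1)/12.
R(k) = B(k−1)·f(k)/C(k) = -(k - 1)*(3*k - 1)/(12*k**2 + 2*k + 1); s_k = R·t_k = (-3)**k*(3*k**2 - 4*k + 1).
Check: Δs_k = (-3)**k*(-12*k**2 - 2*k - 1). ✓
Σ_(k=0)^(8) t_k = s_(9) − s_(0) = -4094064 − (1) = -4094065.

Σ = -4094065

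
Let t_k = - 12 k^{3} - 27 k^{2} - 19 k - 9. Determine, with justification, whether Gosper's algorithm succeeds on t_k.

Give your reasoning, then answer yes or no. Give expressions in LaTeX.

Ratio r(k) = (12*k**3 + 63*k**2 + 109*k + 67)/(12*k**3 + 27*k**2 + 19*k + 9).
Take A(k)=1, B(k)=1, C(k)=k**3 + 9*k**2/4 + 19*k/12 + 3/4.
Key eq: (1)·f(k+1) = (1)·f(k) + (k**3 + 9*k**2/4 + 19*k/12 + 3/4).
Bound: deg f ≤ 4.
Solve for f: f(k) = k*(3*k**3 + 3*k**2 - k + 4)/12 (degree 4 ≤ 4).
Get s_k = R·t_k = k*(-3*k**3 - 3*k**2 + k - 4) with R(k) = B(k−1)f(k)/C(k) = k*(3*k**3 + 3*k**2 - k + 4)/(12*k**3 + 27*k**2 + 19*k + 9).
Check: Δs_k = -12*k**3 - 27*k**2 - 19*k - 9. ✓

Yes. s_k = k \left(- 3 k^{3} - 3 k^{2} + k - 4\right).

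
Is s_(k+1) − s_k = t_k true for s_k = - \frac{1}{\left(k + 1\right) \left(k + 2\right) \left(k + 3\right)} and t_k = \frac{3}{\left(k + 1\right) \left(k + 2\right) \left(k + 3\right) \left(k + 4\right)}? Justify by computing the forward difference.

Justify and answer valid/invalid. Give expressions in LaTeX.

valid (s_(k+1) − s_k reduces to t_k)

s_(k+1) = -1/((k + 2)*(k + 3)*(k + 4))
s_(k+1) − s_k = 3/((k + 1)*(k + 2)*(k + 3)*(k + 4))
(s_(k+1) − s_k) − t_k = 0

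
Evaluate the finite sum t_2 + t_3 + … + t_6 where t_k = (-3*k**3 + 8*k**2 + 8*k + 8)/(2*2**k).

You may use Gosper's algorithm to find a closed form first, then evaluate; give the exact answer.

Σ = 21/64

Compute t_(k+1)/t_k: get (3*k**3 + k**2 - 15*k - 21)/(2*(3*k**3 - 8*k**2 - 8*k - 8)).
A = 1/2, B = 1, C = k**3 - 8*k**2/3 - 8*k/3 - 8/3.
f must satisfy (1/2)·f(k+1) − (1)·f(k) = k**3 - 8*k**2/3 - 8*k/3 - 8/3.
Degrees (0,0,3) ⇒ d ≤ 3.
A polynomial solution: f(k) = -2*(3*k**3 + k**2 + 3*k - 1)/3.
R(k) = B(k−1)·f(k)/C(k) = -2*(3*k**3 + k**2 + 3*k - 1)/(3*k**3 - 8*k**2 - 8*k - 8); s_k = R·t_k = (3*k**3 + k**2 + 3*k - 1)/2**k.
Verify: (-3*k**3 + 8*k**2 + 8*k + 8)/(2*2**k) matches t_k.
Sum = s_(7) − s_(2); s_(7) = 549/64, s_(2) = 33/4 ⇒ 21/64.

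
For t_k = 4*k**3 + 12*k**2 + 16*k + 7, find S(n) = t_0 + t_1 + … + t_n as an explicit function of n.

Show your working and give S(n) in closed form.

S(n) = n**4 + 6*n**3 + 15*n**2 + 17*n + 7

Step 1: r(k) = (4*k**3 + 24*k**2 + 52*k + 39)/(4*k**3 + 12*k**2 + 16*k + 7).
Gosper form: A/B · C(k+1)/C(k) with A=1, B=1, C=k**3 + 3*k**2 + 4*k + 7/4.
Solve (1)·f(k+1) − (1)·f(k) = k**3 + 3*k**2 + 4*k + 7/4.
deg f ≤ 4 (via 0,0,3).
Solving with deg f ≤ 4: f(k) = k*(k**3 + 2*k**2 + 3*k + 1)/4.
Get s_k = R·t_k = k*(k**3 + 2*k**2 + 3*k + 1) with R(k) = B(k−1)f(k)/C(k) = k*(k**3 + 2*k**2 + 3*k + 1)/(4*k**3 + 12*k**2 + 16*k + 7).
Δs = 4*k**3 + 12*k**2 + 16*k + 7, as required.
Evaluate: s_(n+1) = n**4 + 6*n**3 + 15*n**2 + 17*n + 7; subtract s_(0) = 0 ⇒ S(n) = n**4 + 6*n**3 + 15*n**2 + 17*n + 7.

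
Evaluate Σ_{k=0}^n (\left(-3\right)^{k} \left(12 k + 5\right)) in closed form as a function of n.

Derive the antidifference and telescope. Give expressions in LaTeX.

The ratio is 3*(-12*k - 17)/(12*k + 5).
So A=-3 and B=1, with C=k + 5/12.
Key eq: (-3)·f(k+1) = (1)·f(k) + (k + 5/12).
Degrees (0,0,1) ⇒ d ≤ 1.
A polynomial solution: f(k) = -(3*k - 1)/12.
Get s_k = R·t_k = (-3)**k*(1 - 3*k) with R(k) = B(k−1)f(k)/C(k) = -(3*k - 1)/(12*k + 5).
Δs = (-3)**k*(12*k + 5), as required.
Telescope: S(n) = s_(n+1) − s_(0) = 3*(-3)**n*(3*n + 2) − (1) = 9*(-3)**n*n + 6*(-3)**n - 1.

S(n) = 9 \left(-3\right)^{n} n + 6 \left(-3\right)^{n} - 1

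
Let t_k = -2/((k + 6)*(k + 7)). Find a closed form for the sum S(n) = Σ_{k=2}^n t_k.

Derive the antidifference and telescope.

S(n) = (1 - n)/(4*(n + 7))

r(k) = (k + 6)/(k + 8) after simplifying.
Gosper form: A/B · C(k+1)/C(k) with A=k + 6, B=k + 8, C=1.
Set up (k + 6)·f(k+1) − (k + 7)·f(k) − (1) = 0.
deg f ≤ 1 (via 1,1,0).
Coefficient equations give f(k) = k/6.
Get s_k = R·t_k = -k/(3*k + 18) with R(k) = B(k−1)f(k)/C(k) = k*(k + 7)/6.
Verify: -2/(k**2 + 13*k + 42) matches t_k.
Σ_(k=2)^n t_k = s_(n+1) − s_(2) = ((-n - 1)/(3*(n + 7))) − (-1/12), i.e. (1 - n)/(4*(n + 7)).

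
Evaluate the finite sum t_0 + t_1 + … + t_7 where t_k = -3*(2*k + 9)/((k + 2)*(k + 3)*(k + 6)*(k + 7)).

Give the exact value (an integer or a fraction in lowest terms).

Σ = -8/35

Compute t_(k+1)/t_k: get (k + 2)*(k + 6)*(2*k + 11)/((k + 4)*(k + 8)*(2*k + 9)).
Gosper form: A/B · C(k+1)/C(k) with A=k + 2, B=k + 8, C=k**3 + 27*k**2/2 + 121*k/2 + 90.
f must satisfy (k + 2)·f(k+1) − (k + 7)·f(k) = k**3 + 27*k**2/2 + 121*k/2 + 90.
d = 5 from the (1,1,3) case.
Match coefficients ⇒ f(k) = k*(k + 3)*(k + 4)*(k + 5)*(k + 8)/24.
Get s_k = R·t_k = k*(-k - 8)/(4*(k**2 + 8*k + 12)) with R(k) = B(k−1)f(k)/C(k) = k*(k + 3)*(k + 7)*(k + 8)/(12*(2*k + 9)).
Check: Δs_k = 3*(-2*k - 9)/(k**4 + 18*k**3 + 113*k**2 + 288*k + 252). ✓
Σ_(k=0)^(7) t_k = s_(8) − s_(0) = -8/35 − (0) = -8/35.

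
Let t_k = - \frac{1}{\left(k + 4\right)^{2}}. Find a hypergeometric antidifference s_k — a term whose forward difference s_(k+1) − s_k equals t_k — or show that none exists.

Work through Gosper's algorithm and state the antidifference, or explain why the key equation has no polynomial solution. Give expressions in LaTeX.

no hypergeometric antidifference exists

Compute t_(k+1)/t_k: get (k + 4)**2/(k + 5)**2.
Take A(k)=k**2 + 8*k + 16, B(k)=k**2 + 10*k + 25, C(k)=1.
f must satisfy (k**2 + 8*k + 16)·f(k+1) − (k**2 + 8*k + 16)·f(k) = 1.
deg f ≤ 0 (via 2,2,0).
Write f(k) = c0. Then LHS − RHS = -1, requiring -1 = 0: contradictory. No certificate.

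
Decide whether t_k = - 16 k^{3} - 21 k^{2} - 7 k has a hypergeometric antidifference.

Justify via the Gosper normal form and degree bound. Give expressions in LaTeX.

Yes. s_k = k^{2} \left(- 4 k^{2} + k + 3\right).

t_(k+1)/t_k = (16*k**3 + 69*k**2 + 97*k + 44)/(k*(16*k**2 + 21*k + 7)).
Factor: A=1; B=1; C=k**3 + 21*k**2/16 + 7*k/16.
Set up (1)·f(k+1) − (1)·f(k) − (k**3 + 21*k**2/16 + 7*k/16) = 0.
deg f ≤ 4 (via 0,0,3).
Coefficient equations give f(k) = k**2*(k - 1)*(4*k + 3)/16.
R(k) = B(k−1)·f(k)/C(k) = k*(k - 1)*(4*k + 3)/(16*k**2 + 21*k + 7); s_k = R·t_k = k**2*(-4*k**2 + k + 3).
s_(k+1) − s_k = k*(-16*k**2 - 21*k - 7) = t_k.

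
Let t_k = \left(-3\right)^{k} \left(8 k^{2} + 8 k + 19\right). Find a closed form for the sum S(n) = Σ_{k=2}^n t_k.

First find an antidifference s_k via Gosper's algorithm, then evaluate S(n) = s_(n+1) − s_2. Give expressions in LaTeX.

Compute t_(k+1)/t_k: get 3*(-8*k**2 - 24*k - 35)/(8*k**2 + 8*k + 19).
So A=-3 and B=1, with C=k**2 + k + 19/8.
Solve (-3)·f(k+1) − (1)·f(k) = k**2 + k + 19/8.
Bound: deg f ≤ 2.
Solving with deg f ≤ 2: f(k) = -(2*k**2 - k + 4)/8.
R(k) = B(k−1)·f(k)/C(k) = -(2*k**2 - k + 4)/(8*k**2 + 8*k + 19); s_k = R·t_k = (-3)**k*(-2*k**2 + k - 4).
Δs = (-3)**k*(8*k**2 + 8*k + 19), as required.
Evaluate: s_(n+1) = 3*(-3)**n*(2*n**2 + 3*n + 5); subtract s_(2) = -90 ⇒ S(n) = 6*(-3)**n*n**2 + 9*(-3)**n*n + 15*(-3)**n + 90.

S(n) = 6 \left(-3\right)^{n} n^{2} + 9 \left(-3\right)^{n} n + 15 \left(-3\right)^{n} + 90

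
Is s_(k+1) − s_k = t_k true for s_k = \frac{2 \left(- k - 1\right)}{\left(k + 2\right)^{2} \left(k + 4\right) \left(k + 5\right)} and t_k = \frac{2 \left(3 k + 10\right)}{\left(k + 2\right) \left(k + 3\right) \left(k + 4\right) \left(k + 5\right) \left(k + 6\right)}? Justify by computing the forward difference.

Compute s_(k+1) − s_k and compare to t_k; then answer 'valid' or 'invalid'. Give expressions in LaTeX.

s_(k+1) = 2*(-k - 2)/((k + 3)**2*(k + 5)*(k + 6))
s_(k+1) − s_k = 2*((k + 1)*(k + 3)**2*(k + 6) - (k + 2)**3*(k + 4))/((k + 2)**2*(k + 3)**2*(k + 4)*(k + 5)*(k + 6))
(s_(k+1) − s_k) − t_k = 2*(-4*k**2 - 25*k - 38)/(k**7 + 25*k**6 + 261*k**5 + 1475*k**4 + 4874*k**3 + 9420*k**2 + 9864*k + 4320)

Invalid: residual \frac{2 \left(- 4 k^{2} - 25 k - 38\right)}{k^{7} + 25 k^{6} + 261 k^{5} + 1475 k^{4} + 4874 k^{3} + 9420 k^{2} + 9864 k + 4320} ≠ 0.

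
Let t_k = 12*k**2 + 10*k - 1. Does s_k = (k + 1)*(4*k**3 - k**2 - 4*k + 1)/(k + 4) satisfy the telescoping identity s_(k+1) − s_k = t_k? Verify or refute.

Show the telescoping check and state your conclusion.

s_(k+1) = k*(4*k**3 + 19*k**2 + 28*k + 12)/(k + 5)
s_(k+1) − s_k = (12*k**4 + 94*k**3 + 152*k**2 + 62*k - 5)/(k**2 + 9*k + 20)
(s_(k+1) − s_k) − t_k = 3*(-8*k**3 - 59*k**2 - 43*k + 5)/(k**2 + 9*k + 20)

Invalid: residual 3*(-8*k**3 - 59*k**2 - 43*k + 5)/(k**2 + 9*k + 20) ≠ 0.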